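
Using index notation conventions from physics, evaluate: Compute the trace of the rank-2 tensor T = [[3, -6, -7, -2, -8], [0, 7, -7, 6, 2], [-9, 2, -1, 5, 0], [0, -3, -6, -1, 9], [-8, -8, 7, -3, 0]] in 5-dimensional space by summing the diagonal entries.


The contraction (trace) of a rank-2 tensor is the sum of its diagonal elements.
Diagonal entries: A[1,1] = 3, A[2,2] = 7, A[3,3] = -1, A[4,4] = -1, A[5,5] = 0
Tr(A) = 3 + 7 + -1 + -1 + 0 = 8

8


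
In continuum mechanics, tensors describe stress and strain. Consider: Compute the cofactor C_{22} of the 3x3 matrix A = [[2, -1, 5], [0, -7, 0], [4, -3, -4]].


To find cofactor C_{22}, delete row 2 and column 2.
The resulting 2x2 submatrix is: [[2, 5], [4, -4]]
Minor M_{22} = 2*-4 - 5*4
  = -8 - 20 = -28
Sign = (-1)^(2+2) = (-1)^4 = 1
Cofactor C_{22} = 1 * -28 = -28

-28


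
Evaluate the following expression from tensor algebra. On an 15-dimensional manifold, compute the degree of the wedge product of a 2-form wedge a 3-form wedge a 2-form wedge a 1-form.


The degree of a wedge product is the sum of the degrees of the individual forms.
Degrees: 2, 3, 2, 1
Total degree = 2 + 3 + 2 + 1 = 8

8


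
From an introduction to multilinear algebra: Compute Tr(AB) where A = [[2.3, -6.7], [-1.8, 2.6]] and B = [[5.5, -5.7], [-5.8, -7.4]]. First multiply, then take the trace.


Tr(AB) = sum_i (AB)_{ii} where (AB)_{ii} = sum_k A_{ik} B_{ki}.
(AB)_{11} = 2.3*5.5 + -6.7*-5.8 = 51.51
(AB)_{22} = -1.8*-5.7 + 2.6*-7.4 = -8.98
Tr(AB) = 51.51 + -8.98 = 42.53

42.53


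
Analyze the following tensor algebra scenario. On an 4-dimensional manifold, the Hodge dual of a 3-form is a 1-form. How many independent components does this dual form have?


The Hodge dual of a p-form on an n-dimensional manifold is an (n-p)-form.
n = 4, p = 3, so dual degree = 4 - 3 = 1
The number of components is C(n, n-p) = C(4, 1) = 4

4


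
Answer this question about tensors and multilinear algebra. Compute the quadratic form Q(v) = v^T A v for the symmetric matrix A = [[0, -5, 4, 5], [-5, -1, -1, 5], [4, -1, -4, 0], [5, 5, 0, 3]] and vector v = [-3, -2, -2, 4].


First compute Av:
(Av)_1 = 0*-3 + -5*-2 + 4*-2 + 5*4 = 22
(Av)_2 = -5*-3 + -1*-2 + -1*-2 + 5*4 = 39
(Av)_3 = 4*-3 + -1*-2 + -4*-2 + 0*4 = -2
(Av)_4 = 5*-3 + 5*-2 + 0*-2 + 3*4 = -13
Av = [22, 39, -2, -13]
Then v^T (Av) = -3*22 + -2*39 + -2*-2 + 4*-13
= -66 + -78 + 4 + -52 = -192

-192


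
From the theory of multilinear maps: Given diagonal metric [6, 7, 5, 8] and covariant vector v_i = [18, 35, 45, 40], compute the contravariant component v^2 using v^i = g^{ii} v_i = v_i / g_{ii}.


To raise an index with a diagonal metric: v^i = v_i / g_{ii}.
For index 2: v_2 = 35, g_{22} = 7
v^2 = 35 / 7 = 5

5


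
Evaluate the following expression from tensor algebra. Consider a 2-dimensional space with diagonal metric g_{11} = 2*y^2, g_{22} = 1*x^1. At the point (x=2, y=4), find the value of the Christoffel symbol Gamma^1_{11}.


For a diagonal metric, Gamma^k_{ij} = (1/2) g^{kk} (dg_{ik}/dx_j + dg_{jk}/dx_i - dg_{ij}/dx_k).
The metric is diagonal, so g_{ab} = 0 for a != b.
At the given point: g_{11} = 32, g_{22} = 2
g^{11} = 1/32
dg_{11}/dx_1 = dg_{11}/dx_1 = 0
dg_{11}/dx_1 = dg_{11}/dx_1 = 0
dg_{11}/dx_1 = dg_{11}/dx_1 = 0
Numerator = 0 + 0 - 0 = 0
Gamma^1_{11} = 0 / (2 * 32) = 0

0


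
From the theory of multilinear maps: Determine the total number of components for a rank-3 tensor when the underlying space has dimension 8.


The number of components of a rank-r tensor in d dimensions is d^r.
Here d = 8 and r = 3.
8^3 = 512

512


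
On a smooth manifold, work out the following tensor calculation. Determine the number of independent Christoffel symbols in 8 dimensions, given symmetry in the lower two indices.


Christoffel symbols Gamma^k_{ij} are symmetric in i,j, so there are d * d(d+1)/2 independent symbols.
d = 8
d(d+1)/2 = 8 * 9 / 2 = 36
Total = 8 * 36 = 288

288


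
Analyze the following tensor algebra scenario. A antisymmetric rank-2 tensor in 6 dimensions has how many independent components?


A antisymmetric rank-2 tensor in d dimensions has d(d-1)/2 independent components.
d = 6
d(d-1)/2 = 6 * 5 / 2 = 30 / 2 = 15

15


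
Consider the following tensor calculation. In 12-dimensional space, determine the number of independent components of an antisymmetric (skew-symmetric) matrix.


An antisymmetric rank-2 tensor satisfies A_{ij} = -A_{ji}, so diagonal entries are zero.
The independent components are the upper-triangular entries: C(n, 2) = n(n-1)/2.
n = 12
C(12, 2) = 12 * 11 / 2 = 132 / 2 = 66

66


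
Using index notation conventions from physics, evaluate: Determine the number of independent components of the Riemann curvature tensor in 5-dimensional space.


The Riemann tensor in d dimensions has d^2(d^2 - 1)/12 independent components.
d = 5, so d^2 = 25
d^2 - 1 = 24
d^2(d^2 - 1) = 25 * 24 = 600
Divide by 12: 600 / 12 = 50

50


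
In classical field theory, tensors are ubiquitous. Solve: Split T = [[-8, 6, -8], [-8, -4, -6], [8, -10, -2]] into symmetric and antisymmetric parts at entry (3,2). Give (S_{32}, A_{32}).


T_{32} = -10
T_{23} = -6
S_{32} = (-10 + -6)/2 = -16/2 = -8
A_{32} = (-10 - -6)/2 = -4/2 = -2
Check: S + A = -8 + -2 = -10 = T_{32}.

(-8, -2)


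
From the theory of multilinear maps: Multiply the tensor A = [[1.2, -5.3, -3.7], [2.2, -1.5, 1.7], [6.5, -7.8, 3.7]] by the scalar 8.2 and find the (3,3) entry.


Scalar multiplication: (cA)_{ij} = c * A_{ij}.
c = 8.2
A_{33} = 3.7
(cA)_{33} = 8.2 * 3.7 = 30.34

30.34


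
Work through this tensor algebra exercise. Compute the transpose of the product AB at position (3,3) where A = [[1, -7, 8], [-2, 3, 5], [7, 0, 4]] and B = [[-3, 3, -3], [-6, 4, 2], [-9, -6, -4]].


(AB)^T_{ij} = (AB)_{ji} = sum_k A_{jk} B_{ki}.
For i=3, j=3 we need (AB)_{33}:
A_{31} * B_{13} = 7 * -3 = -21
A_{32} * B_{23} = 0 * 2 = 0
A_{33} * B_{33} = 4 * -4 = -16
Sum = -21 + 0 + -16 = -37

-37


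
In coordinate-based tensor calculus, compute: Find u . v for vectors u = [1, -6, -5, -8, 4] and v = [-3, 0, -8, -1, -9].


The inner product u . v = sum of u_i * v_i.
Term-by-term: 1 * -3, -6 * 0, -5 * -8, -8 * -1, 4 * -9
Products: -3, 0, 40, 8, -36
Sum = -3 + 0 + 40 + 8 + -36 = 9

9


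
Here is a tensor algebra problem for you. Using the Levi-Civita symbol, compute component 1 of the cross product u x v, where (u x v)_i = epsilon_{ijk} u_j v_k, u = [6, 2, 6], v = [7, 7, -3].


(u x v)_1 = sum_{j,k} epsilon_{1jk} u_j v_k. Only permutations of (1,2,3) contribute; the two non-zero terms are:
eps_{123} u_2 v_3 = 1 * 2 * -3 = -6
eps_{132} u_3 v_2 = -1 * 6 * 7 = -42
(u x v)_1 = -48

-48


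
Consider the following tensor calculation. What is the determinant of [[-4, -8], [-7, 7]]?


For a 2x2 matrix [[a, b], [c, d]], det = a*d - b*c.
a = -4, b = -8, c = -7, d = 7
a*d = -4 * 7 = -28
b*c = -8 * -7 = 56
det = -28 - 56 = -84

-84


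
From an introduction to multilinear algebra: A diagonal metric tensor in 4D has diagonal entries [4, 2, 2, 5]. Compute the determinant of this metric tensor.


For a diagonal metric, the determinant is the product of diagonal entries.
Diagonal entries: 4, 2, 2, 5
det(g) = 4 * 2 * 2 * 5 = 80

80


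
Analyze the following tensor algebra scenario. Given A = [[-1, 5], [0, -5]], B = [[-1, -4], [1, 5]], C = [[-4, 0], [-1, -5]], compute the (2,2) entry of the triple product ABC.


(ABC)_{22} = sum_m (AB)_{2m} C_{m2}. First compute row 2 of AB.
(AB)_{21} = 0*-1 + -5*1 = -5
(AB)_{22} = 0*-4 + -5*5 = -25
Now contract with column 2 of C:
(AB)_{21} * C_{12} = -5 * 0 = 0
(AB)_{22} * C_{22} = -25 * -5 = 125
(ABC)_{22} = 0 + 125 = 125

125


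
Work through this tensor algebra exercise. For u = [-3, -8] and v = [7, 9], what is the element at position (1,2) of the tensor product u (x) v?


The outer product entry T_{ij} = u_i * v_j.
We need i=1, j=2.
u_1 = -3, v_2 = 9
T_{1,2} = -3 * 9 = -27

-27


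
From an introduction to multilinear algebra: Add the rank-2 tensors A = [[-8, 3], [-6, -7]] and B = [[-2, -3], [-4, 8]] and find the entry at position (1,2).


Tensor addition is component-wise: (A + B)_{ij} = A_{ij} + B_{ij}.
A_{12} = 3
B_{12} = -3
(A + B)_{12} = 3 + -3 = 0

0


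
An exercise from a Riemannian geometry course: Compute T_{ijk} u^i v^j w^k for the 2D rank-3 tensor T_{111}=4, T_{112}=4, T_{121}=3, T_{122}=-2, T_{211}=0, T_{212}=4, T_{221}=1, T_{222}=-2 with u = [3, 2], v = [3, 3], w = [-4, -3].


S = sum over i,j,k of T_{ijk} u_i v_j w_k. Expanding all 8 terms:
T_{111}*u_1*v_1*w_1 = 4*3*3*-4 = -144  (running total: -144)
T_{112}*u_1*v_1*w_2 = 4*3*3*-3 = -108  (running total: -252)
T_{121}*u_1*v_2*w_1 = 3*3*3*-4 = -108  (running total: -360)
T_{122}*u_1*v_2*w_2 = -2*3*3*-3 = 54  (running total: -306)
T_{211}*u_2*v_1*w_1 = 0*2*3*-4 = 0  (running total: -306)
T_{212}*u_2*v_1*w_2 = 4*2*3*-3 = -72  (running total: -378)
T_{221}*u_2*v_2*w_1 = 1*2*3*-4 = -24  (running total: -402)
T_{222}*u_2*v_2*w_2 = -2*2*3*-3 = 36  (running total: -366)
S = -366

-366


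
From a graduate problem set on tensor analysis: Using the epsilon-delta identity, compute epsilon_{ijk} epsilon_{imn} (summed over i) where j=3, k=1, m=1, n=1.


Using the identity: epsilon_{ijk} epsilon_{imn} = delta_{jm} delta_{kn} - delta_{jn} delta_{km}.
delta_{31} = 0
delta_{11} = 1
delta_{31} = 0
delta_{11} = 1
Result = 0 * 1 - 0 * 1 = 0 - 0 = 0

0


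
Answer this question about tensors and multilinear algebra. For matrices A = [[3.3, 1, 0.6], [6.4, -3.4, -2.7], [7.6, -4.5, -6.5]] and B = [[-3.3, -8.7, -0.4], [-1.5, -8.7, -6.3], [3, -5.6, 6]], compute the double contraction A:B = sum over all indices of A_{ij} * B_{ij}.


A:B = sum over all i,j of A_{ij} * B_{ij}.
Row 1: 3.3*-3.3=-10.89, 1*-8.7=-8.7, 0.6*-0.4=-0.24 => row sum = -19.83
Row 2: 6.4*-1.5=-9.6, -3.4*-8.7=29.58, -2.7*-6.3=17.01 => row sum = 36.99
Row 3: 7.6*3=22.8, -4.5*-5.6=25.2, -6.5*6=-39 => row sum = 9
Total = -19.83 + 36.99 + 9 = 26.16

26.16


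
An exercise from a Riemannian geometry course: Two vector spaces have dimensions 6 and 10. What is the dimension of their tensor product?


The dimension of a tensor product is the product of dimensions.
dim(V) = 6, dim(W) = 10
dim(V (x) W) = 6 * 10 = 60

60


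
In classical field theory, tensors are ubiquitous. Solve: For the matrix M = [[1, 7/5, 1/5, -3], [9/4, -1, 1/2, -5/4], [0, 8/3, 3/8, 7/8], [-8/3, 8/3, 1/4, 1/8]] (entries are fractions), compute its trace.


The trace is the sum of diagonal entries.
Diagonal: M[1,1] = 1, M[2,2] = -1, M[3,3] = 3/8, M[4,4] = 1/8
Tr(M) = 1 + -1 + 3/8 + 1/8
Computing step by step:
After adding M[1,1]: 1
After adding M[2,2]: 0
After adding M[3,3]: 3/8
After adding M[4,4]: 1/2
Tr(M) = 1/2

1/2


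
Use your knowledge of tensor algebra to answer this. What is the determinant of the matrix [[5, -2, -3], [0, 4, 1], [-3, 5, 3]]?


Expanding along the first row, det(A) = a11*M_11 - a12*M_12 + a13*M_13, where M_1j is the (1,j) minor.
Minor M_11 = 4*3 - 1*5 = 7
Minor M_12 = 0*3 - 1*-3 = 3
Minor M_13 = 0*5 - 4*-3 = 12
det = 5*(7) - -2*(3) + -3*(12)
    = 35 - -6 + -36
    = 5

5


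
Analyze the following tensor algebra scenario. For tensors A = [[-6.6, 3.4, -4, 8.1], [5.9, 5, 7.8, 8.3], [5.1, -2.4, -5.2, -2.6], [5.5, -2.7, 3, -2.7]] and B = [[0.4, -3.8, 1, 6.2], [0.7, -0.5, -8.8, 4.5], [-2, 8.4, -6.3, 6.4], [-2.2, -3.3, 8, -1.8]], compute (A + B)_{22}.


Tensor addition is component-wise: (A + B)_{ij} = A_{ij} + B_{ij}.
A_{22} = 5
B_{22} = -0.5
(A + B)_{22} = 5 + -0.5 = 4.5

4.5


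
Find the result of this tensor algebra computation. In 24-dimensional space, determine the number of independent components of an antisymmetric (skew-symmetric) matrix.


An antisymmetric rank-2 tensor satisfies A_{ij} = -A_{ji}, so diagonal entries are zero.
The independent components are the upper-triangular entries: C(n, 2) = n(n-1)/2.
n = 24
C(24, 2) = 24 * 23 / 2 = 552 / 2 = 276

276


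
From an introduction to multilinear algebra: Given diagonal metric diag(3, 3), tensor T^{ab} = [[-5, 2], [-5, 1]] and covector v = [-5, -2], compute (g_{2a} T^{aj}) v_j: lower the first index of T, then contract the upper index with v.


Step 1: lower the first index. For a diagonal metric, g_{ia} T^{aj} = g_{ii} T^{ij} (no sum on i).
g_{22} = 3
S_2{}^1 = 3 * T^{21} = 3 * -5 = -15
S_2{}^2 = 3 * T^{22} = 3 * 1 = 3
Step 2: contract S_2{}^j with v_j.
S_2{}^1 * v_1 = -15 * -5 = 75
S_2{}^2 * v_2 = 3 * -2 = -6
Result = 75 + -6 = 69

69


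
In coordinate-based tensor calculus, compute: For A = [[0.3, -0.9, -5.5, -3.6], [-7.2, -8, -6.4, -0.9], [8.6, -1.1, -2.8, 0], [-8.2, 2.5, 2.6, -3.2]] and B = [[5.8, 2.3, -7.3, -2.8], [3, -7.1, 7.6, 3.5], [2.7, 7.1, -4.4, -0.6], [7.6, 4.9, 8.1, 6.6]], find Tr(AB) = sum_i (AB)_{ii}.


Tr(AB) = sum_i (AB)_{ii} where (AB)_{ii} = sum_k A_{ik} B_{ki}.
(AB)_{11} = 0.3*5.8 + -0.9*3 + -5.5*2.7 + -3.6*7.6 = -43.17
(AB)_{22} = -7.2*2.3 + -8*-7.1 + -6.4*7.1 + -0.9*4.9 = -9.61
(AB)_{33} = 8.6*-7.3 + -1.1*7.6 + -2.8*-4.4 + 0*8.1 = -58.82
(AB)_{44} = -8.2*-2.8 + 2.5*3.5 + 2.6*-0.6 + -3.2*6.6 = 9.03
Tr(AB) = -43.17 + -9.61 + -58.82 + 9.03 = -102.57

-102.57


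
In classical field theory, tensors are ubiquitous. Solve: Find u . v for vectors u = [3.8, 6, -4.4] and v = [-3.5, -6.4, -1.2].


The inner product u . v = sum of u_i * v_i.
Term-by-term: 3.8 * -3.5, 6 * -6.4, -4.4 * -1.2
Products: -13.3, -38.4, 5.28
Sum = -13.3 + -38.4 + 5.28 = -46.42

-46.42


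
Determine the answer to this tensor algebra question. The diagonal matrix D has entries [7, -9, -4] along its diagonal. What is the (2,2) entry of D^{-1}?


For a diagonal matrix, the inverse has entries (D^{-1})_{ii} = 1/d_{ii}.
The diagonal entries are: d_{11} = 7, d_{22} = -9, d_{33} = -4
We need (D^{-1})_{22} = 1/d_{22} = 1/-9 = -1/9

-1/9


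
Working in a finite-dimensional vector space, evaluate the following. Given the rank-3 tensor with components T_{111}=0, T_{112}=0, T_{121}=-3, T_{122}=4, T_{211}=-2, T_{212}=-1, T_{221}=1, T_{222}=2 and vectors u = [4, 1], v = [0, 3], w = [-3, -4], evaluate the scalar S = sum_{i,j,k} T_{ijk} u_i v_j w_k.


S = sum over i,j,k of T_{ijk} u_i v_j w_k. Expanding all 8 terms:
T_{111}*u_1*v_1*w_1 = 0*4*0*-3 = 0  (running total: 0)
T_{112}*u_1*v_1*w_2 = 0*4*0*-4 = 0  (running total: 0)
T_{121}*u_1*v_2*w_1 = -3*4*3*-3 = 108  (running total: 108)
T_{122}*u_1*v_2*w_2 = 4*4*3*-4 = -192  (running total: -84)
T_{211}*u_2*v_1*w_1 = -2*1*0*-3 = 0  (running total: -84)
T_{212}*u_2*v_1*w_2 = -1*1*0*-4 = 0  (running total: -84)
T_{221}*u_2*v_2*w_1 = 1*1*3*-3 = -9  (running total: -93)
T_{222}*u_2*v_2*w_2 = 2*1*3*-4 = -24  (running total: -117)
S = -117

-117


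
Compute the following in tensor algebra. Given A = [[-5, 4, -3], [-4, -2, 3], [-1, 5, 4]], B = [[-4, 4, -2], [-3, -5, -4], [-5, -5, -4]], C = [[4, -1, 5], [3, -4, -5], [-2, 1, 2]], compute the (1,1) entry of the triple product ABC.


(ABC)_{11} = sum_m (AB)_{1m} C_{m1}. First compute row 1 of AB.
(AB)_{11} = -5*-4 + 4*-3 + -3*-5 = 23
(AB)_{12} = -5*4 + 4*-5 + -3*-5 = -25
(AB)_{13} = -5*-2 + 4*-4 + -3*-4 = 6
Now contract with column 1 of C:
(AB)_{11} * C_{11} = 23 * 4 = 92
(AB)_{12} * C_{21} = -25 * 3 = -75
(AB)_{13} * C_{31} = 6 * -2 = -12
(ABC)_{11} = 92 + -75 + -12 = 5

5


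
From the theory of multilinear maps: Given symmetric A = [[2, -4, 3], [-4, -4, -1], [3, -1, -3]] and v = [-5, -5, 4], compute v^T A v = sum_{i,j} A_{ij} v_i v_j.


First compute Av:
(Av)_1 = 2*-5 + -4*-5 + 3*4 = 22
(Av)_2 = -4*-5 + -4*-5 + -1*4 = 36
(Av)_3 = 3*-5 + -1*-5 + -3*4 = -22
Av = [22, 36, -22]
Then v^T (Av) = -5*22 + -5*36 + 4*-22
= -110 + -180 + -88 = -378

-378


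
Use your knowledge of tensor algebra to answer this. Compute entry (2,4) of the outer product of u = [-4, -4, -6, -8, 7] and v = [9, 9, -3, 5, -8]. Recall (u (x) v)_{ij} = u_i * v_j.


The outer product entry T_{ij} = u_i * v_j.
We need i=2, j=4.
u_2 = -4, v_4 = 5
T_{2,4} = -4 * 5 = -20

-20


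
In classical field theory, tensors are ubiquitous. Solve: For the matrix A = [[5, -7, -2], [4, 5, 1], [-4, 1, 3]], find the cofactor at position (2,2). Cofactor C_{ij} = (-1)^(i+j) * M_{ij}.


To find cofactor C_{22}, delete row 2 and column 2.
The resulting 2x2 submatrix is: [[5, -2], [-4, 3]]
Minor M_{22} = 5*3 - -2*-4
  = 15 - 8 = 7
Sign = (-1)^(2+2) = (-1)^4 = 1
Cofactor C_{22} = 1 * 7 = 7

7


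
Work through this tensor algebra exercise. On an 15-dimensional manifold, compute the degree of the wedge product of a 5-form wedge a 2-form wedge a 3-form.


The degree of a wedge product is the sum of the degrees of the individual forms.
Degrees: 5, 2, 3
Total degree = 5 + 2 + 3 = 10

10


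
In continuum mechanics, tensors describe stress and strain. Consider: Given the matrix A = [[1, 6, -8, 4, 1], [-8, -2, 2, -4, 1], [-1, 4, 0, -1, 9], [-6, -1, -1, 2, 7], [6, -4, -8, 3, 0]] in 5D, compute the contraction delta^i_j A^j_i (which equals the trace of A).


The contraction (trace) of a rank-2 tensor is the sum of its diagonal elements.
Diagonal entries: A[1,1] = 1, A[2,2] = -2, A[3,3] = 0, A[4,4] = 2, A[5,5] = 0
Tr(A) = 1 + -2 + 0 + 2 + 0 = 1

1


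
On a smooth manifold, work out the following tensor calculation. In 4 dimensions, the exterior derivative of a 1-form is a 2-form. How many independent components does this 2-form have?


The exterior derivative of a p-form is a (p+1)-form.
Its number of independent components is C(n, p+1).
n = 4, p+1 = 2
C(4, 2) = 6

6


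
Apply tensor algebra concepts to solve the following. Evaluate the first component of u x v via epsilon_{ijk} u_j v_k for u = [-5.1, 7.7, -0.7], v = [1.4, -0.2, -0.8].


(u x v)_1 = sum_{j,k} epsilon_{1jk} u_j v_k. Only permutations of (1,2,3) contribute; the two non-zero terms are:
eps_{123} u_2 v_3 = 1 * 7.7 * -0.8 = -6.16
eps_{132} u_3 v_2 = -1 * -0.7 * -0.2 = -0.14
(u x v)_1 = -6.3

-6.3


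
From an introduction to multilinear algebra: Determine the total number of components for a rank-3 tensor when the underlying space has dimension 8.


The number of components of a rank-r tensor in d dimensions is d^r.
Here d = 8 and r = 3.
8^3 = 512

512


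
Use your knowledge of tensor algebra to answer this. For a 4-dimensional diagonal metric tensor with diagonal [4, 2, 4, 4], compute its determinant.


For a diagonal metric, the determinant is the product of diagonal entries.
Diagonal entries: 4, 2, 4, 4
det(g) = 4 * 2 * 4 * 4 = 128

128


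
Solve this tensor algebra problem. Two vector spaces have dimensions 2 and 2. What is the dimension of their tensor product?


The dimension of a tensor product is the product of dimensions.
dim(V) = 2, dim(W) = 2
dim(V (x) W) = 2 * 2 = 4

4


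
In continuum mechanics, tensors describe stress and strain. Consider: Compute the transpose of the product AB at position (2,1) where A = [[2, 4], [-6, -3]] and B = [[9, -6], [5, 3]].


(AB)^T_{ij} = (AB)_{ji} = sum_k A_{jk} B_{ki}.
For i=2, j=1 we need (AB)_{12}:
A_{11} * B_{12} = 2 * -6 = -12
A_{12} * B_{22} = 4 * 3 = 12
Sum = -12 + 12 = 0

0


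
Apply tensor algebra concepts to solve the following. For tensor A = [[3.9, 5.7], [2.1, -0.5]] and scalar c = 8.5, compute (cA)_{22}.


Scalar multiplication: (cA)_{ij} = c * A_{ij}.
c = 8.5
A_{22} = -0.5
(cA)_{22} = 8.5 * -0.5 = -4.25

-4.25


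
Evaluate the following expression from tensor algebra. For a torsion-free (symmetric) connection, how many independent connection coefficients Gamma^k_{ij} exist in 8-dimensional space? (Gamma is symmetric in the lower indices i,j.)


Christoffel symbols Gamma^k_{ij} are symmetric in i,j, so there are d * d(d+1)/2 independent symbols.
d = 8
d(d+1)/2 = 8 * 9 / 2 = 36
Total = 8 * 36 = 288

288


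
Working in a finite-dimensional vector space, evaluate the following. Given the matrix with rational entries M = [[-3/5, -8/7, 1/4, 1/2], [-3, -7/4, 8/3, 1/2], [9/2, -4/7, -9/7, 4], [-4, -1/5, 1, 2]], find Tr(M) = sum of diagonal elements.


The trace is the sum of diagonal entries.
Diagonal: M[1,1] = -3/5, M[2,2] = -7/4, M[3,3] = -9/7, M[4,4] = 2
Tr(M) = -3/5 + -7/4 + -9/7 + 2
Computing step by step:
After adding M[1,1]: -3/5
After adding M[2,2]: -47/20
After adding M[3,3]: -509/140
After adding M[4,4]: -229/140
Tr(M) = -229/140

-229/140


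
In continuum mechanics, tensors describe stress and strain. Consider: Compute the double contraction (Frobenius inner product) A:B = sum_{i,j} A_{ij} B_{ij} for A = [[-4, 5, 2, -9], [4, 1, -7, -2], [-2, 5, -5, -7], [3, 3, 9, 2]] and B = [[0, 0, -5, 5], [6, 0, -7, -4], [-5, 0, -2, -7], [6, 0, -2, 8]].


A:B = sum over all i,j of A_{ij} * B_{ij}.
Row 1: -4*0=0, 5*0=0, 2*-5=-10, -9*5=-45 => row sum = -55
Row 2: 4*6=24, 1*0=0, -7*-7=49, -2*-4=8 => row sum = 81
Row 3: -2*-5=10, 5*0=0, -5*-2=10, -7*-7=49 => row sum = 69
Row 4: 3*6=18, 3*0=0, 9*-2=-18, 2*8=16 => row sum = 16
Total = -55 + 81 + 69 + 16 = 111

111


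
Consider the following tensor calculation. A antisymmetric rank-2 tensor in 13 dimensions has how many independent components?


A antisymmetric rank-2 tensor in d dimensions has d(d-1)/2 independent components.
d = 13
d(d-1)/2 = 13 * 12 / 2 = 156 / 2 = 78

78


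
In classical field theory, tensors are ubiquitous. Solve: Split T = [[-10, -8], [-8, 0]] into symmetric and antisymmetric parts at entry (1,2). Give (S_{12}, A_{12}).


T_{12} = -8
T_{21} = -8
S_{12} = (-8 + -8)/2 = -16/2 = -8
A_{12} = (-8 - -8)/2 = 0/2 = 0
Check: S + A = -8 + 0 = -8 = T_{12}.

(-8, 0)


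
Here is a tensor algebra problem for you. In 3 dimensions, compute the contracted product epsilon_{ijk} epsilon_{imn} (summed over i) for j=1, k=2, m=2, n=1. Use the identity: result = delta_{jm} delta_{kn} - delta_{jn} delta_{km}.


Using the identity: epsilon_{ijk} epsilon_{imn} = delta_{jm} delta_{kn} - delta_{jn} delta_{km}.
delta_{12} = 0
delta_{21} = 0
delta_{11} = 1
delta_{22} = 1
Result = 0 * 0 - 1 * 1 = 0 - 1 = -1

-1


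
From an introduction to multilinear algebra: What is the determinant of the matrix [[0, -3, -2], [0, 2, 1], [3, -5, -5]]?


Expanding along the first row, det(A) = a11*M_11 - a12*M_12 + a13*M_13, where M_1j is the (1,j) minor.
Minor M_11 = 2*-5 - 1*-5 = -5
Minor M_12 = 0*-5 - 1*3 = -3
Minor M_13 = 0*-5 - 2*3 = -6
det = 0*(-5) - -3*(-3) + -2*(-6)
    = 0 - 9 + 12
    = 3

3


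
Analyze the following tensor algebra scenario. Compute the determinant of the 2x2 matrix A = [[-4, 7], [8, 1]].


For a 2x2 matrix [[a, b], [c, d]], det = a*d - b*c.
a = -4, b = 7, c = 8, d = 1
a*d = -4 * 1 = -4
b*c = 7 * 8 = 56
det = -4 - 56 = -60

-60


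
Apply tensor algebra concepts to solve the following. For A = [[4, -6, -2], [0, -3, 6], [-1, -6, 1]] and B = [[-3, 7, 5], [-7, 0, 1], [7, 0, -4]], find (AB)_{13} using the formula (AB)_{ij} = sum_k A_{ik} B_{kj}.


(AB)_{ij} = sum_k A_{ik} B_{kj}.
For i=1, j=3:
A_{11} * B_{13} = 4 * 5 = 20
A_{12} * B_{23} = -6 * 1 = -6
A_{13} * B_{33} = -2 * -4 = 8
Sum = 20 + -6 + 8 = 22

22


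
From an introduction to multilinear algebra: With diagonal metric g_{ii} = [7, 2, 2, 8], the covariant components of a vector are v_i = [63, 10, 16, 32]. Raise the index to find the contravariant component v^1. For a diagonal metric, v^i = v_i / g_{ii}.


To raise an index with a diagonal metric: v^i = v_i / g_{ii}.
For index 1: v_1 = 63, g_{11} = 7
v^1 = 63 / 7 = 9

9


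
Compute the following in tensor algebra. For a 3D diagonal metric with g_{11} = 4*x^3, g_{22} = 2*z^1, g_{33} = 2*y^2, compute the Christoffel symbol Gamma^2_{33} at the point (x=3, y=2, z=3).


For a diagonal metric, Gamma^k_{ij} = (1/2) g^{kk} (dg_{ik}/dx_j + dg_{jk}/dx_i - dg_{ij}/dx_k).
The metric is diagonal, so g_{ab} = 0 for a != b.
At the given point: g_{11} = 108, g_{22} = 6, g_{33} = 8
g^{22} = 1/6
dg_{32}/dx_3 = 0 (off-diagonal)
dg_{32}/dx_3 = 0 (off-diagonal)
dg_{33}/dx_2 = dg_{33}/dx_2 = 8
Numerator = 0 + 0 - 8 = -8
Gamma^2_{33} = -8 / (2 * 6) = -2/3

-2/3


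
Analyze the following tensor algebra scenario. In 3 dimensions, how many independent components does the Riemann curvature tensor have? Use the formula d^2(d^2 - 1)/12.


The Riemann tensor in d dimensions has d^2(d^2 - 1)/12 independent components.
d = 3, so d^2 = 9
d^2 - 1 = 8
d^2(d^2 - 1) = 9 * 8 = 72
Divide by 12: 72 / 12 = 6

6


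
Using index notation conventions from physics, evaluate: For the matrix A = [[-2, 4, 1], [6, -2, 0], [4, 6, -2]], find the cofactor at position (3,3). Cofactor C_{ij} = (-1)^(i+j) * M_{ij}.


To find cofactor C_{33}, delete row 3 and column 3.
The resulting 2x2 submatrix is: [[-2, 4], [6, -2]]
Minor M_{33} = -2*-2 - 4*6
  = 4 - 24 = -20
Sign = (-1)^(3+3) = (-1)^6 = 1
Cofactor C_{33} = 1 * -20 = -20

-20


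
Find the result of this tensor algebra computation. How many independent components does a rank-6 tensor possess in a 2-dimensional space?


The number of components of a rank-r tensor in d dimensions is d^r.
Here d = 2 and r = 6.
2^6 = 64

64


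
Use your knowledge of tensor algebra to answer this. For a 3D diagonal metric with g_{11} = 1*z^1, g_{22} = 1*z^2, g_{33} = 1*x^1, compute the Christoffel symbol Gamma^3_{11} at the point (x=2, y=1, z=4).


For a diagonal metric, Gamma^k_{ij} = (1/2) g^{kk} (dg_{ik}/dx_j + dg_{jk}/dx_i - dg_{ij}/dx_k).
The metric is diagonal, so g_{ab} = 0 for a != b.
At the given point: g_{11} = 4, g_{22} = 16, g_{33} = 2
g^{33} = 1/2
dg_{13}/dx_1 = 0 (off-diagonal)
dg_{13}/dx_1 = 0 (off-diagonal)
dg_{11}/dx_3 = dg_{11}/dx_3 = 1
Numerator = 0 + 0 - 1 = -1
Gamma^3_{11} = -1 / (2 * 2) = -1/4

-1/4


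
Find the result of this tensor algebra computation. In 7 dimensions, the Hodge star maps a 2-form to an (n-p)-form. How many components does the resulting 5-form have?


The Hodge dual of a p-form on an n-dimensional manifold is an (n-p)-form.
n = 7, p = 2, so dual degree = 7 - 2 = 5
The number of components is C(n, n-p) = C(7, 5) = 21

21


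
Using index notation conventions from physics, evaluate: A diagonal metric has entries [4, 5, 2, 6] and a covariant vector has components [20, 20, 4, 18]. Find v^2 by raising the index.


To raise an index with a diagonal metric: v^i = v_i / g_{ii}.
For index 2: v_2 = 20, g_{22} = 5
v^2 = 20 / 5 = 4

4


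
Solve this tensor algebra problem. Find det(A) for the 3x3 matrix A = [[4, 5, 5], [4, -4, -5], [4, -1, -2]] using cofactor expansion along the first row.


Expanding along the first row, det(A) = a11*M_11 - a12*M_12 + a13*M_13, where M_1j is the (1,j) minor.
Minor M_11 = -4*-2 - -5*-1 = 3
Minor M_12 = 4*-2 - -5*4 = 12
Minor M_13 = 4*-1 - -4*4 = 12
det = 4*(3) - 5*(12) + 5*(12)
    = 12 - 60 + 60
    = 12

12


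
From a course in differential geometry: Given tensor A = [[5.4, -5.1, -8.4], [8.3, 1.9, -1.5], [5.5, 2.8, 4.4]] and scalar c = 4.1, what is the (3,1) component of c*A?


Scalar multiplication: (cA)_{ij} = c * A_{ij}.
c = 4.1
A_{31} = 5.5
(cA)_{31} = 4.1 * 5.5 = 22.55

22.55


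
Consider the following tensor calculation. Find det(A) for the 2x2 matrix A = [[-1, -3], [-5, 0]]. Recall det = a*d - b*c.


For a 2x2 matrix [[a, b], [c, d]], det = a*d - b*c.
a = -1, b = -3, c = -5, d = 0
a*d = -1 * 0 = 0
b*c = -3 * -5 = 15
det = 0 - 15 = -15

-15


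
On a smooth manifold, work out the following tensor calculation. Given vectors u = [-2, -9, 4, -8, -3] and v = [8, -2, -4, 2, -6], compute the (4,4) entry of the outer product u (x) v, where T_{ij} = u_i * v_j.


The outer product entry T_{ij} = u_i * v_j.
We need i=4, j=4.
u_4 = -8, v_4 = 2
T_{4,4} = -8 * 2 = -16

-16


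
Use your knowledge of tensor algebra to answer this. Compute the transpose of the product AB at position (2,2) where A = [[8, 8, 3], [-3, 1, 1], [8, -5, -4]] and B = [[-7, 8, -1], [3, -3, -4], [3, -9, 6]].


(AB)^T_{ij} = (AB)_{ji} = sum_k A_{jk} B_{ki}.
For i=2, j=2 we need (AB)_{22}:
A_{21} * B_{12} = -3 * 8 = -24
A_{22} * B_{22} = 1 * -3 = -3
A_{23} * B_{32} = 1 * -9 = -9
Sum = -24 + -3 + -9 = -36

-36


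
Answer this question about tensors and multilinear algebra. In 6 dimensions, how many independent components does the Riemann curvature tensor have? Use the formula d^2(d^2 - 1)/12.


The Riemann tensor in d dimensions has d^2(d^2 - 1)/12 independent components.
d = 6, so d^2 = 36
d^2 - 1 = 35
d^2(d^2 - 1) = 36 * 35 = 1260
Divide by 12: 1260 / 12 = 105

105


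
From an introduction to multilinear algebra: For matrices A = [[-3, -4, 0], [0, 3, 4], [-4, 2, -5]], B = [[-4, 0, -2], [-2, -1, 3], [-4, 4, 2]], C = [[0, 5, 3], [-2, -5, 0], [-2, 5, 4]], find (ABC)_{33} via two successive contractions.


(ABC)_{33} = sum_m (AB)_{3m} C_{m3}. First compute row 3 of AB.
(AB)_{31} = -4*-4 + 2*-2 + -5*-4 = 32
(AB)_{32} = -4*0 + 2*-1 + -5*4 = -22
(AB)_{33} = -4*-2 + 2*3 + -5*2 = 4
Now contract with column 3 of C:
(AB)_{31} * C_{13} = 32 * 3 = 96
(AB)_{32} * C_{23} = -22 * 0 = 0
(AB)_{33} * C_{33} = 4 * 4 = 16
(ABC)_{33} = 96 + 0 + 16 = 112

112


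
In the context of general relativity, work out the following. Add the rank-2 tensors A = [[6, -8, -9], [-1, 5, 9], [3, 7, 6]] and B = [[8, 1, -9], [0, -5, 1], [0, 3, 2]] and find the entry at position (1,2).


Tensor addition is component-wise: (A + B)_{ij} = A_{ij} + B_{ij}.
A_{12} = -8
B_{12} = 1
(A + B)_{12} = -8 + 1 = -7

-7


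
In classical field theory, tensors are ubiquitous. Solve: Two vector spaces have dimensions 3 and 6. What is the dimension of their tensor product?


The dimension of a tensor product is the product of dimensions.
dim(V) = 3, dim(W) = 6
dim(V (x) W) = 3 * 6 = 18

18


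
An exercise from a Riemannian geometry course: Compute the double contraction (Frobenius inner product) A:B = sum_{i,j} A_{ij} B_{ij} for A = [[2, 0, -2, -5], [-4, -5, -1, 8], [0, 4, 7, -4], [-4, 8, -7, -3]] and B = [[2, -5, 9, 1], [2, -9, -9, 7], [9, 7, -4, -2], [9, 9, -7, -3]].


A:B = sum over all i,j of A_{ij} * B_{ij}.
Row 1: 2*2=4, 0*-5=0, -2*9=-18, -5*1=-5 => row sum = -19
Row 2: -4*2=-8, -5*-9=45, -1*-9=9, 8*7=56 => row sum = 102
Row 3: 0*9=0, 4*7=28, 7*-4=-28, -4*-2=8 => row sum = 8
Row 4: -4*9=-36, 8*9=72, -7*-7=49, -3*-3=9 => row sum = 94
Total = -19 + 102 + 8 + 94 = 185

185


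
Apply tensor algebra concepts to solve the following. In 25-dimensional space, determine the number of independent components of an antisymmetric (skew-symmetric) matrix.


An antisymmetric rank-2 tensor satisfies A_{ij} = -A_{ji}, so diagonal entries are zero.
The independent components are the upper-triangular entries: C(n, 2) = n(n-1)/2.
n = 25
C(25, 2) = 25 * 24 / 2 = 600 / 2 = 300

300


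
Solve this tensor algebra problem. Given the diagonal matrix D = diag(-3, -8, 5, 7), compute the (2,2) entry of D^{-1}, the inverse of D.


For a diagonal matrix, the inverse has entries (D^{-1})_{ii} = 1/d_{ii}.
The diagonal entries are: d_{11} = -3, d_{22} = -8, d_{33} = 5, d_{44} = 7
We need (D^{-1})_{22} = 1/d_{22} = 1/-8 = -1/8

-1/8


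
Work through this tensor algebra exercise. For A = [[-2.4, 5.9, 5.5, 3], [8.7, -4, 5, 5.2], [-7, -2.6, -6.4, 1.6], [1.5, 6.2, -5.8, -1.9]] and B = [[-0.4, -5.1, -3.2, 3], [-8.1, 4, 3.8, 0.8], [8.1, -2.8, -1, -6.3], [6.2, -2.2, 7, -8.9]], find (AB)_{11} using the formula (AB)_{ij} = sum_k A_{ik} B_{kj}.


(AB)_{ij} = sum_k A_{ik} B_{kj}.
For i=1, j=1:
A_{11} * B_{11} = -2.4 * -0.4 = 0.96
A_{12} * B_{21} = 5.9 * -8.1 = -47.79
A_{13} * B_{31} = 5.5 * 8.1 = 44.55
A_{14} * B_{41} = 3 * 6.2 = 18.6
Sum = 0.96 + -47.79 + 44.55 + 18.6 = 16.32

16.32


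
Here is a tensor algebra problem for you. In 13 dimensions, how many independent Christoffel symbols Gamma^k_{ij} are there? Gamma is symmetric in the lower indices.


Christoffel symbols Gamma^k_{ij} are symmetric in i,j, so there are d * d(d+1)/2 independent symbols.
d = 13
d(d+1)/2 = 13 * 14 / 2 = 91
Total = 13 * 91 = 1183

1183


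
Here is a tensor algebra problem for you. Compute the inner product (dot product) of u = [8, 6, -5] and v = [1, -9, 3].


The inner product u . v = sum of u_i * v_i.
Term-by-term: 8 * 1, 6 * -9, -5 * 3
Products: 8, -54, -15
Sum = 8 + -54 + -15 = -61

-61


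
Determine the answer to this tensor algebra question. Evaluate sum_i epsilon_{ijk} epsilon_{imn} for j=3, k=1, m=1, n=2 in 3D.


Using the identity: epsilon_{ijk} epsilon_{imn} = delta_{jm} delta_{kn} - delta_{jn} delta_{km}.
delta_{31} = 0
delta_{12} = 0
delta_{32} = 0
delta_{11} = 1
Result = 0 * 0 - 0 * 1 = 0 - 0 = 0

0


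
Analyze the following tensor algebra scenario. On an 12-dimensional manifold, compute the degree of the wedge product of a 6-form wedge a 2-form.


The degree of a wedge product is the sum of the degrees of the individual forms.
Degrees: 6, 2
Total degree = 6 + 2 = 8

8


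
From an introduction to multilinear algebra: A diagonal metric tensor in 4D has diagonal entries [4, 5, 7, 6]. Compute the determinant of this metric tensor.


For a diagonal metric, the determinant is the product of diagonal entries.
Diagonal entries: 4, 5, 7, 6
det(g) = 4 * 5 * 7 * 6 = 840

840


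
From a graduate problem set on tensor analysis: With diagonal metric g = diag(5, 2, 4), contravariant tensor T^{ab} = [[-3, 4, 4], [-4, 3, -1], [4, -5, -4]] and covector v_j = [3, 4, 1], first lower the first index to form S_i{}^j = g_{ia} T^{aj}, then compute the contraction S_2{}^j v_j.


Step 1: lower the first index. For a diagonal metric, g_{ia} T^{aj} = g_{ii} T^{ij} (no sum on i).
g_{22} = 2
S_2{}^1 = 2 * T^{21} = 2 * -4 = -8
S_2{}^2 = 2 * T^{22} = 2 * 3 = 6
S_2{}^3 = 2 * T^{23} = 2 * -1 = -2
Step 2: contract S_2{}^j with v_j.
S_2{}^1 * v_1 = -8 * 3 = -24
S_2{}^2 * v_2 = 6 * 4 = 24
S_2{}^3 * v_3 = -2 * 1 = -2
Result = -24 + 24 + -2 = -2

-2


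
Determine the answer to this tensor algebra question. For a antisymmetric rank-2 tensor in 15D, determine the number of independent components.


A antisymmetric rank-2 tensor in d dimensions has d(d-1)/2 independent components.
d = 15
d(d-1)/2 = 15 * 14 / 2 = 210 / 2 = 105

105


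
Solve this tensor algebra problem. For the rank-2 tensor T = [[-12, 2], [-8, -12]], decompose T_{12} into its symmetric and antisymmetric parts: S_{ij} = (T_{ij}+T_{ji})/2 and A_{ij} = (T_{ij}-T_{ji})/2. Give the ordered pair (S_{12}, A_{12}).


T_{12} = 2
T_{21} = -8
S_{12} = (2 + -8)/2 = -6/2 = -3
A_{12} = (2 - -8)/2 = 10/2 = 5
Check: S + A = -3 + 5 = 2 = T_{12}.

(-3, 5)


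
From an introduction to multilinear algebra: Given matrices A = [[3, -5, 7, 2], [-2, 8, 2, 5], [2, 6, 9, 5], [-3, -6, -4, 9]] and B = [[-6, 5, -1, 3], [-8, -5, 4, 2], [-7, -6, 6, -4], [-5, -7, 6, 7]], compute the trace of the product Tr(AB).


Tr(AB) = sum_i (AB)_{ii} where (AB)_{ii} = sum_k A_{ik} B_{ki}.
(AB)_{11} = 3*-6 + -5*-8 + 7*-7 + 2*-5 = -37
(AB)_{22} = -2*5 + 8*-5 + 2*-6 + 5*-7 = -97
(AB)_{33} = 2*-1 + 6*4 + 9*6 + 5*6 = 106
(AB)_{44} = -3*3 + -6*2 + -4*-4 + 9*7 = 58
Tr(AB) = -37 + -97 + 106 + 58 = 30

30


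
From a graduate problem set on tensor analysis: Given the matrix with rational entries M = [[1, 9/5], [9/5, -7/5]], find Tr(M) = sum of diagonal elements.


The trace is the sum of diagonal entries.
Diagonal: M[1,1] = 1, M[2,2] = -7/5
Tr(M) = 1 + -7/5
Computing step by step:
After adding M[1,1]: 1
After adding M[2,2]: -2/5
Tr(M) = -2/5

-2/5


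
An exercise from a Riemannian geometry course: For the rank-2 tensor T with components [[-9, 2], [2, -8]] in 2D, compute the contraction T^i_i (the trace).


The contraction (trace) of a rank-2 tensor is the sum of its diagonal elements.
Diagonal entries: A[1,1] = -9, A[2,2] = -8
Tr(A) = -9 + -8 = -17

-17


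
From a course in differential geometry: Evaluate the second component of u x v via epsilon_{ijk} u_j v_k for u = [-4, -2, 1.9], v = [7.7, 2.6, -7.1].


(u x v)_2 = sum_{j,k} epsilon_{2jk} u_j v_k. Only permutations of (1,2,3) contribute; the two non-zero terms are:
eps_{213} u_1 v_3 = -1 * -4 * -7.1 = -28.4
eps_{231} u_3 v_1 = 1 * 1.9 * 7.7 = 14.63
(u x v)_2 = -13.77

-13.77


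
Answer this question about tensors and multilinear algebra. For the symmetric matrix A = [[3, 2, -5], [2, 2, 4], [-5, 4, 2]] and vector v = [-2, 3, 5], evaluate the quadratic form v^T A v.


First compute Av:
(Av)_1 = 3*-2 + 2*3 + -5*5 = -25
(Av)_2 = 2*-2 + 2*3 + 4*5 = 22
(Av)_3 = -5*-2 + 4*3 + 2*5 = 32
Av = [-25, 22, 32]
Then v^T (Av) = -2*-25 + 3*22 + 5*32
= 50 + 66 + 160 = 276

276


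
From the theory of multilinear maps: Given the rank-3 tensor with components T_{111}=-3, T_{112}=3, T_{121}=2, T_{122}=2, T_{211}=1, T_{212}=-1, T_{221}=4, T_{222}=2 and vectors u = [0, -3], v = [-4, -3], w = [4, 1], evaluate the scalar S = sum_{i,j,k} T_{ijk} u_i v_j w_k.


S = sum over i,j,k of T_{ijk} u_i v_j w_k. Expanding all 8 terms:
T_{111}*u_1*v_1*w_1 = -3*0*-4*4 = 0  (running total: 0)
T_{112}*u_1*v_1*w_2 = 3*0*-4*1 = 0  (running total: 0)
T_{121}*u_1*v_2*w_1 = 2*0*-3*4 = 0  (running total: 0)
T_{122}*u_1*v_2*w_2 = 2*0*-3*1 = 0  (running total: 0)
T_{211}*u_2*v_1*w_1 = 1*-3*-4*4 = 48  (running total: 48)
T_{212}*u_2*v_1*w_2 = -1*-3*-4*1 = -12  (running total: 36)
T_{221}*u_2*v_2*w_1 = 4*-3*-3*4 = 144  (running total: 180)
T_{222}*u_2*v_2*w_2 = 2*-3*-3*1 = 18  (running total: 198)
S = 198

198


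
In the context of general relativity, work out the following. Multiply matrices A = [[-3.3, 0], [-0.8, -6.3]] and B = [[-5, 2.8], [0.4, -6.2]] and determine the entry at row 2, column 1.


(AB)_{ij} = sum_k A_{ik} B_{kj}.
For i=2, j=1:
A_{21} * B_{11} = -0.8 * -5 = 4
A_{22} * B_{21} = -6.3 * 0.4 = -2.52
Sum = 4 + -2.52 = 1.48

1.48


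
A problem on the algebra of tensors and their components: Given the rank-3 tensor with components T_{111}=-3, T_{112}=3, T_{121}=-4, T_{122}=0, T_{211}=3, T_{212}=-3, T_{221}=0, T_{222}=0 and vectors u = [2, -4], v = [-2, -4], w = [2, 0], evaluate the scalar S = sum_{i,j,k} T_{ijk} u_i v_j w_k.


S = sum over i,j,k of T_{ijk} u_i v_j w_k. Expanding all 8 terms:
T_{111}*u_1*v_1*w_1 = -3*2*-2*2 = 24  (running total: 24)
T_{112}*u_1*v_1*w_2 = 3*2*-2*0 = 0  (running total: 24)
T_{121}*u_1*v_2*w_1 = -4*2*-4*2 = 64  (running total: 88)
T_{122}*u_1*v_2*w_2 = 0*2*-4*0 = 0  (running total: 88)
T_{211}*u_2*v_1*w_1 = 3*-4*-2*2 = 48  (running total: 136)
T_{212}*u_2*v_1*w_2 = -3*-4*-2*0 = 0  (running total: 136)
T_{221}*u_2*v_2*w_1 = 0*-4*-4*2 = 0  (running total: 136)
T_{222}*u_2*v_2*w_2 = 0*-4*-4*0 = 0  (running total: 136)
S = 136

136


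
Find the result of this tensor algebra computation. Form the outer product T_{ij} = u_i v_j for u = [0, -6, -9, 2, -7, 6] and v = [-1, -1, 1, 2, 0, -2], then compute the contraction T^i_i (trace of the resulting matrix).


The outer product gives T_{ij} = u_i v_j.
The trace (contraction) is Tr(T) = sum_i T_{ii} = sum_i u_i v_i.
Diagonal entries:
T_{11} = u_1 * v_1 = 0 * -1 = 0
T_{22} = u_2 * v_2 = -6 * -1 = 6
T_{33} = u_3 * v_3 = -9 * 1 = -9
T_{44} = u_4 * v_4 = 2 * 2 = 4
T_{55} = u_5 * v_5 = -7 * 0 = 0
T_{66} = u_6 * v_6 = 6 * -2 = -12
Tr(T) = 0 + 6 + -9 + 4 + 0 + -12 = -11

-11


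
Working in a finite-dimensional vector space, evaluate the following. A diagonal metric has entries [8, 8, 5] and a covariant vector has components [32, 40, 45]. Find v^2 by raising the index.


To raise an index with a diagonal metric: v^i = v_i / g_{ii}.
For index 2: v_2 = 40, g_{22} = 8
v^2 = 40 / 8 = 5

5


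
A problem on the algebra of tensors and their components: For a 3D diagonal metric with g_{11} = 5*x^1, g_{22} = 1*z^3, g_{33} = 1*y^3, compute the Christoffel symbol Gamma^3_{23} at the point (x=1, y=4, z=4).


For a diagonal metric, Gamma^k_{ij} = (1/2) g^{kk} (dg_{ik}/dx_j + dg_{jk}/dx_i - dg_{ij}/dx_k).
The metric is diagonal, so g_{ab} = 0 for a != b.
At the given point: g_{11} = 5, g_{22} = 64, g_{33} = 64
g^{33} = 1/64
dg_{23}/dx_3 = 0 (off-diagonal)
dg_{33}/dx_2 = dg_{33}/dx_2 = 48
dg_{23}/dx_3 = 0 (off-diagonal)
Numerator = 0 + 48 - 0 = 48
Gamma^3_{23} = 48 / (2 * 64) = 3/8

3/8


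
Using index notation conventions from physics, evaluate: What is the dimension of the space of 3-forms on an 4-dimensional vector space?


The dimension of the space of p-forms on an n-dimensional space is C(n, p).
n = 4, p = 3
C(4, 3) = 4! / (3! * 1!) = 4

4


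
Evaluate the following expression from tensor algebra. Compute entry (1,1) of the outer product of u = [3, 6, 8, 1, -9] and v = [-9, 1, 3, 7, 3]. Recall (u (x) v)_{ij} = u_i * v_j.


The outer product entry T_{ij} = u_i * v_j.
We need i=1, j=1.
u_1 = 3, v_1 = -9
T_{1,1} = 3 * -9 = -27

-27
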